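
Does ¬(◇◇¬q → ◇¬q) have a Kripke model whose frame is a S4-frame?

No, unsatisfiable

1. ¬(◇◇¬q → ◇¬q), w0
2. ◇◇¬q, w0
3. ¬◇¬q, w0
4. q, w0
5. ◇¬q, w1
6. q, w1
7. ¬q, w2
8. q, w2
Accessibility: w0Rw0, w0Rw1, w0Rw2, w1Rw1, w1Rw2, w2Rw2
Branch closes: q and ¬q both at w2.
Every branch closes; the branch above is one of them.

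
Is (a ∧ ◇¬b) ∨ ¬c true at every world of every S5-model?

No, not valid

Tableau for the negation ¬((a ∧ ◇¬b) ∨ ¬c):
1. ¬((a ∧ ◇¬b) ∨ ¬c), w0
2. ¬(a ∧ ◇¬b), w0
3. c, w0
4. ¬◇¬b, w0
5. b, w0
Accessibility: w0Rw0
The negation has an open branch (countermodel exists).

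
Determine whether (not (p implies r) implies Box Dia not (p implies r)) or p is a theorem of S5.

Tableau for the negation not ((not (p implies r) implies Box Dia not (p implies r)) or p):
1. not ((not (p implies r) implies Box Dia not (p implies r)) or p), u
2. not (not (p implies r) implies Box Dia not (p implies r)), u   [neg-or-rule on 1]
3. not p, u   [neg-or-rule on 1]
4. not (p implies r), u   [neg-implies-rule on 2]
5. not Box Dia not (p implies r), u   [neg-implies-rule on 2]
6. p, u   [neg-implies-rule on 4]
7. not r, u   [neg-implies-rule on 4]
Accessibility: uRu
Branch closes: p and not p both at u.
All branches of the negation close; one closing branch shown above.

Yes, valid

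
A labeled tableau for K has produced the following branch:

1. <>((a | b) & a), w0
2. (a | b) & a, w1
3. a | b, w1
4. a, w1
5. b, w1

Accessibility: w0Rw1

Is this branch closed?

No world carries both an atom and its negation.

Not closed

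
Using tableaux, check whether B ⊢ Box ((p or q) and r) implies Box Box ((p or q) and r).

Invalid (countermodel exists)

Tableau for the negation not (Box ((p or q) and r) implies Box Box ((p or q) and r)):
1. not (Box ((p or q) and r) implies Box Box ((p or q) and r)), u
2. Box ((p or q) and r), u
3. not Box Box ((p or q) and r), u
4. (p or q) and r, u
5. p or q, u
6. r, u
7. q, u
8. not Box ((p or q) and r), v
9. (p or q) and r, v
10. p or q, v
11. r, v
12. q, v
13. not ((p or q) and r), w
14. not r, w
Accessibility: uRu, uRv, vRu, vRv, vRw, wRv, wRw
The negation has an open branch (countermodel exists).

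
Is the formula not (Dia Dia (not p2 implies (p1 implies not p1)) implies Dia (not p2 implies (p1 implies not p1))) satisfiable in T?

1. not (Dia Dia (not p2 implies (p1 implies not p1)) implies Dia (not p2 implies (p1 implies not p1))), u
2. Dia Dia (not p2 implies (p1 implies not p1)), u   [neg-implies-rule on 1]
3. not Dia (not p2 implies (p1 implies not p1)), u   [neg-implies-rule on 1]
4. not (not p2 implies (p1 implies not p1)), u   [neg-Dia-rule on 3 via uRu]
5. not p2, u   [neg-implies-rule on 4]
6. not (p1 implies not p1), u   [neg-implies-rule on 4]
7. p1, u   [neg-implies-rule on 6]
8. Dia (not p2 implies (p1 implies not p1)), v   [Dia-rule on 2: fresh world v, uRv]
9. not (not p2 implies (p1 implies not p1)), v   [neg-Dia-rule on 3 via uRv]
10. not p2, v   [neg-implies-rule on 9]
11. not (p1 implies not p1), v   [neg-implies-rule on 9]
12. p1, v   [neg-implies-rule on 11]
13. not p2 implies (p1 implies not p1), w   [Dia-rule on 8: fresh world w, vRw]
14. p1 implies not p1, w   [implies-rule on 13 (branches; this branch)]
15. not p1, w   [implies-rule on 14 (branches; this branch)]
Accessibility: uRu, uRv, vRv, vRw, wRw

Satisfiable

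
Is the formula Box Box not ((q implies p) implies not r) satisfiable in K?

1. Box Box not ((q implies p) implies not r), u

Yes, satisfiable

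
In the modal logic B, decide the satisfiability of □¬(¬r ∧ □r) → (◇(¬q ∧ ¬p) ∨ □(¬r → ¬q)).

Satisfiable (open branch found)

1. □¬(¬r ∧ □r) → (◇(¬q ∧ ¬p) ∨ □(¬r → ¬q)), 0
2. ◇(¬q ∧ ¬p) ∨ □(¬r → ¬q), 0   [→-rule on 1 (branches; this branch)]
3. □(¬r → ¬q), 0   [∨-rule on 2 (branches; this branch)]
4. ¬r → ¬q, 0   [□-rule on 3 via 0R0]
5. ¬q, 0   [→-rule on 4 (branches; this branch)]
Accessibility: 0R0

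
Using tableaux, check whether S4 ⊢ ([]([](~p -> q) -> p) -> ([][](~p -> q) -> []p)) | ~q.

Tableau for the negation ~(([]([](~p -> q) -> p) -> ([][](~p -> q) -> []p)) | ~q):
1. ~(([]([](~p -> q) -> p) -> ([][](~p -> q) -> []p)) | ~q), 0
2. ~([]([](~p -> q) -> p) -> ([][](~p -> q) -> []p)), 0
3. q, 0
4. []([](~p -> q) -> p), 0
5. ~([][](~p -> q) -> []p), 0
6. [][](~p -> q), 0
7. ~[]p, 0
8. [](~p -> q) -> p, 0
9. [](~p -> q), 0
10. ~p -> q, 0
11. p, 0
12. ~p, 1
13. [](~p -> q) -> p, 1
14. [](~p -> q), 1
15. ~p -> q, 1
16. ~[](~p -> q), 1
17. q, 1
18. ~(~p -> q), 2
19. ~p, 2
20. ~q, 2
21. [](~p -> q) -> p, 2
22. [](~p -> q), 2
23. ~p -> q, 2
24. ~[](~p -> q), 2
25. q, 2
Accessibility: 0R0, 0R1, 0R2, 1R1, 1R2, 2R2
Branch closes: q and ~q both at 2.
All branches of the negation close; one closing branch shown above.

Valid in S4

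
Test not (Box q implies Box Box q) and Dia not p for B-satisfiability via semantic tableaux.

1. not (Box q implies Box Box q) and Dia not p, u
2. not (Box q implies Box Box q), u   [and-rule on 1]
3. Dia not p, u   [and-rule on 1]
4. Box q, u   [neg-implies-rule on 2]
5. not Box Box q, u   [neg-implies-rule on 2]
6. q, u   [Box-rule on 4 via uRu]
7. not p, v   [Dia-rule on 3: fresh world v, uRv]
8. q, v   [Box-rule on 4 via uRv]
9. not Box q, w   [neg-Box-rule on 5: fresh world w, uRw]
10. q, w   [Box-rule on 4 via uRw]
11. not q, x   [neg-Box-rule on 9: fresh world x, wRx]
Accessibility: uRu, uRv, uRw, vRu, vRv, wRu, wRw, wRx, xRw, xRx

Satisfiable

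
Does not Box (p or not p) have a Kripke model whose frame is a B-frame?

Unsatisfiable

1. not Box (p or not p), 0
2. not (p or not p), 1
3. not p, 1
4. p, 1
Accessibility: 0R0, 0R1, 1R0, 1R1
Branch closes: p and not p both at 1.
All branches of the tableau close; one closing branch shown above.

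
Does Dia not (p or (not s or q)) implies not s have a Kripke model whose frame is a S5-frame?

1. Dia not (p or (not s or q)) implies not s, 0
2. not s, 0
Accessibility: 0R0

Satisfiable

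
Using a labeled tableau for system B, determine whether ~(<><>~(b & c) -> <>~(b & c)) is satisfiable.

Satisfiable (open branch found)

1. ~(<><>~(b & c) -> <>~(b & c)), 0
2. <><>~(b & c), 0
3. ~<>~(b & c), 0
4. b & c, 0
5. b, 0
6. c, 0
7. <>~(b & c), 1
8. b & c, 1
9. b, 1
10. c, 1
11. ~(b & c), 2
12. ~c, 2
Accessibility: 0R0, 0R1, 1R0, 1R1, 1R2, 2R1, 2R2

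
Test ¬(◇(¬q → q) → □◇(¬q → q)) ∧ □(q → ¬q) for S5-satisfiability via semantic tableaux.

Unsatisfiable (every branch closes)

1. ¬(◇(¬q → q) → □◇(¬q → q)) ∧ □(q → ¬q), u
2. ¬(◇(¬q → q) → □◇(¬q → q)), u   [∧-rule on 1]
3. □(q → ¬q), u   [∧-rule on 1]
4. ◇(¬q → q), u   [¬→-rule on 2]
5. ¬□◇(¬q → q), u   [¬→-rule on 2]
6. q → ¬q, u   [□-rule on 3 via uRu]
7. ¬q, u   [→-rule on 6 (branches; this branch)]
8. ¬q → q, v   [◇-rule on 4: fresh world v, uRv]
9. q → ¬q, v   [□-rule on 3 via uRv]
10. q, v   [→-rule on 8 (branches; this branch)]
11. ¬q, v   [→-rule on 9 (branches; this branch)]
Accessibility: uRu, uRv, vRu, vRv
Branch closes: q and ¬q both at v.
All branches of the tableau close; one closing branch shown above.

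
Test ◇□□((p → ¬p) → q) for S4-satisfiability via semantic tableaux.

Satisfiable (open branch found)

1. ◇□□((p → ¬p) → q), u
2. □□((p → ¬p) → q), v
3. □((p → ¬p) → q), v
4. (p → ¬p) → q, v
5. q, v
Accessibility: uRu, uRv, vRv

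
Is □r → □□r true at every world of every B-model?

Not valid

Tableau for the negation ¬(□r → □□r):
1. ¬(□r → □□r), w0
2. □r, w0   [¬→-rule on 1]
3. ¬□□r, w0   [¬→-rule on 1]
4. r, w0   [□-rule on 2 via w0Rw0]
5. ¬□r, w1   [¬□-rule on 3: fresh world w1, w0Rw1]
6. r, w1   [□-rule on 2 via w0Rw1]
7. ¬r, w2   [¬□-rule on 5: fresh world w2, w1Rw2]
Accessibility: w0Rw0, w0Rw1, w1Rw0, w1Rw1, w1Rw2, w2Rw1, w2Rw2
The negation has an open branch (countermodel exists).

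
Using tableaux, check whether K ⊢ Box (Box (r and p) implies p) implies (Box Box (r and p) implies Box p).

Tableau for the negation not (Box (Box (r and p) implies p) implies (Box Box (r and p) implies Box p)):
1. not (Box (Box (r and p) implies p) implies (Box Box (r and p) implies Box p)), w0
2. Box (Box (r and p) implies p), w0   [neg-implies-rule on 1]
3. not (Box Box (r and p) implies Box p), w0   [neg-implies-rule on 1]
4. Box Box (r and p), w0   [neg-implies-rule on 3]
5. not Box p, w0   [neg-implies-rule on 3]
6. not p, w1   [neg-Box-rule on 5: fresh world w1, w0Rw1]
7. Box (r and p) implies p, w1   [Box-rule on 2 via w0Rw1]
8. Box (r and p), w1   [Box-rule on 4 via w0Rw1]
9. not Box (r and p), w1   [implies-rule on 7 (branches; this branch)]
10. not (r and p), w2   [neg-Box-rule on 9: fresh world w2, w1Rw2]
11. r and p, w2   [Box-rule on 8 via w1Rw2]
12. r, w2   [and-rule on 11]
13. p, w2   [and-rule on 11]
14. not p, w2   [neg-and-rule on 10 (branches; this branch)]
Accessibility: w0Rw1, w1Rw2
Branch closes: p and not p both at w2.
All branches of the negation close; one closing branch shown above.

Valid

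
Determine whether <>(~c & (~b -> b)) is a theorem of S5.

No, not valid

Tableau for the negation ~<>(~c & (~b -> b)):
1. ~<>(~c & (~b -> b)), u
2. ~(~c & (~b -> b)), u
3. ~(~b -> b), u
4. ~b, u
Accessibility: uRu
The negation has an open branch (countermodel exists).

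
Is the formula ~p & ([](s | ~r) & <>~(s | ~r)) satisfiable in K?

No, unsatisfiable

1. ~p & ([](s | ~r) & <>~(s | ~r)), 0
2. ~p, 0
3. [](s | ~r) & <>~(s | ~r), 0
4. [](s | ~r), 0
5. <>~(s | ~r), 0
6. ~(s | ~r), 1
7. ~s, 1
8. r, 1
9. s | ~r, 1
10. ~r, 1
Accessibility: 0R1
Branch closes: r and ~r both at 1.
Every branch closes; the branch above is one of them.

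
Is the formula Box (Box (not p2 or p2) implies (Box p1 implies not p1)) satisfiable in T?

1. Box (Box (not p2 or p2) implies (Box p1 implies not p1)), u
2. Box (not p2 or p2) implies (Box p1 implies not p1), u
3. Box p1 implies not p1, u
4. not p1, u
Accessibility: uRu

Yes, satisfiable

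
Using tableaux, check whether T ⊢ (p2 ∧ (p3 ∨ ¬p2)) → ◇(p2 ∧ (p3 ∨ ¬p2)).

Yes, valid

Tableau for the negation ¬((p2 ∧ (p3 ∨ ¬p2)) → ◇(p2 ∧ (p3 ∨ ¬p2))):
1. ¬((p2 ∧ (p3 ∨ ¬p2)) → ◇(p2 ∧ (p3 ∨ ¬p2))), 0
2. p2 ∧ (p3 ∨ ¬p2), 0
3. ¬◇(p2 ∧ (p3 ∨ ¬p2)), 0
4. p2, 0
5. p3 ∨ ¬p2, 0
6. ¬(p2 ∧ (p3 ∨ ¬p2)), 0
7. p3, 0
8. ¬(p3 ∨ ¬p2), 0
9. ¬p3, 0
Accessibility: 0R0
Branch closes: p3 and ¬p3 both at 0.
All branches of the negation close; one closing branch shown above.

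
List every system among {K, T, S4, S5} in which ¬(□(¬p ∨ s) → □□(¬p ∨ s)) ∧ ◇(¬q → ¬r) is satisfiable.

T-tableau for the formula:
1. ¬(□(¬p ∨ s) → □□(¬p ∨ s)) ∧ ◇(¬q → ¬r), u
2. ¬(□(¬p ∨ s) → □□(¬p ∨ s)), u
3. ◇(¬q → ¬r), u
4. □(¬p ∨ s), u
5. ¬□□(¬p ∨ s), u
6. ¬p ∨ s, u
7. s, u
8. ¬q → ¬r, v
9. ¬p ∨ s, v
10. ¬r, v
11. s, v
12. ¬□(¬p ∨ s), w
13. ¬p ∨ s, w
14. s, w
15. ¬(¬p ∨ s), x
16. p, x
17. ¬s, x
Accessibility: uRu, uRv, uRw, vRv, wRw, wRx, xRx
Complete open branch: satisfiable in T, hence also in K (this T-model is also a K-model).
S4-tableau for the formula:
1. ¬(□(¬p ∨ s) → □□(¬p ∨ s)) ∧ ◇(¬q → ¬r), u
2. ¬(□(¬p ∨ s) → □□(¬p ∨ s)), u
3. ◇(¬q → ¬r), u
4. □(¬p ∨ s), u
5. ¬□□(¬p ∨ s), u
6. ¬p ∨ s, u
7. s, u
8. ¬q → ¬r, v
9. ¬p ∨ s, v
10. ¬r, v
11. s, v
12. ¬□(¬p ∨ s), w
13. ¬p ∨ s, w
14. s, w
15. ¬(¬p ∨ s), x
16. p, x
17. ¬s, x
18. ¬p ∨ s, x
19. s, x
Accessibility: uRu, uRv, uRw, uRx, vRv, wRw, wRx, xRx
Branch closes: s and ¬s both at x.
Every branch closes (one shown): unsatisfiable in S4, hence also in S5 (every S5-frame is an S4-frame).

K, T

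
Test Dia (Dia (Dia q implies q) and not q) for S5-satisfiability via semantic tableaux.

1. Dia (Dia (Dia q implies q) and not q), u
2. Dia (Dia q implies q) and not q, v
3. Dia (Dia q implies q), v
4. not q, v
5. Dia q implies q, w
6. q, w
Accessibility: uRu, uRv, uRw, vRu, vRv, vRw, wRu, wRv, wRw

Yes, satisfiable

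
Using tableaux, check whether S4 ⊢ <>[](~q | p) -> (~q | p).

Not valid

Tableau for the negation ~(<>[](~q | p) -> (~q | p)):
1. ~(<>[](~q | p) -> (~q | p)), u
2. <>[](~q | p), u   [~->-rule on 1]
3. ~(~q | p), u   [~->-rule on 1]
4. q, u   [~|-rule on 3]
5. ~p, u   [~|-rule on 3]
6. [](~q | p), v   [<>-rule on 2: fresh world v, uRv]
7. ~q | p, v   [[]-rule on 6 via vRv]
8. p, v   [|-rule on 7 (branches; this branch)]
Accessibility: uRu, uRv, vRv
The negation has an open branch (countermodel exists).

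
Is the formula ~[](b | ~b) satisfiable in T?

1. ~[](b | ~b), u
2. ~(b | ~b), v
3. ~b, v
4. b, v
Accessibility: uRu, uRv, vRv
Branch closes: b and ~b both at v.
Every branch closes; the branch above is one of them.

No, unsatisfiable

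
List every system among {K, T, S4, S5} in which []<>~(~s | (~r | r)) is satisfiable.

K-tableau for the formula:
1. []<>~(~s | (~r | r)), 0
Complete open branch: satisfiable in K.
T-tableau for the formula:
1. []<>~(~s | (~r | r)), 0
2. <>~(~s | (~r | r)), 0
3. ~(~s | (~r | r)), 1
4. s, 1
5. ~(~r | r), 1
6. r, 1
7. ~r, 1
Accessibility: 0R0, 0R1, 1R1
Branch closes: r and ~r both at 1.
Every branch closes (one shown): unsatisfiable in T, hence also in S4, S5 (every S4/S5-frame is a T-frame).

K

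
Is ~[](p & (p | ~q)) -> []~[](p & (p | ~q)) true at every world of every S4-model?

Tableau for the negation ~(~[](p & (p | ~q)) -> []~[](p & (p | ~q))):
1. ~(~[](p & (p | ~q)) -> []~[](p & (p | ~q))), 0
2. ~[](p & (p | ~q)), 0
3. ~[]~[](p & (p | ~q)), 0
4. ~(p & (p | ~q)), 1
5. ~(p | ~q), 1
6. ~p, 1
7. q, 1
8. [](p & (p | ~q)), 2
9. p & (p | ~q), 2
10. p, 2
11. p | ~q, 2
12. ~q, 2
Accessibility: 0R0, 0R1, 0R2, 1R1, 2R2
The negation has an open branch (countermodel exists).

Invalid (countermodel exists)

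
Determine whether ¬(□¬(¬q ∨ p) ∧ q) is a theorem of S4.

No, not valid

Tableau for the negation □¬(¬q ∨ p) ∧ q:
1. □¬(¬q ∨ p) ∧ q, 0
2. □¬(¬q ∨ p), 0   [∧-rule on 1]
3. q, 0   [∧-rule on 1]
4. ¬(¬q ∨ p), 0   [□-rule on 2 via 0R0]
5. ¬p, 0   [¬∨-rule on 4]
Accessibility: 0R0
The negation has an open branch (countermodel exists).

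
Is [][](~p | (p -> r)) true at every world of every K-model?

Tableau for the negation ~[][](~p | (p -> r)):
1. ~[][](~p | (p -> r)), w0
2. ~[](~p | (p -> r)), w1   [~[]-rule on 1: fresh world w1, w0Rw1]
3. ~(~p | (p -> r)), w2   [~[]-rule on 2: fresh world w2, w1Rw2]
4. p, w2   [~|-rule on 3]
5. ~(p -> r), w2   [~|-rule on 3]
6. ~r, w2   [~->-rule on 5]
Accessibility: w0Rw1, w1Rw2
The negation has an open branch (countermodel exists).

Invalid (countermodel exists)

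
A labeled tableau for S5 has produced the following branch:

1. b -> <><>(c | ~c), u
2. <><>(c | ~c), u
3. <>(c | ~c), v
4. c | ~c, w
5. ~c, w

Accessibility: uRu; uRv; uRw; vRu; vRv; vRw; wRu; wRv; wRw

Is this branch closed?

No atom appears with both signs at the same world.

Not closed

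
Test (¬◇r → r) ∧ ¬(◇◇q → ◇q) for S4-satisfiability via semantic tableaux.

Unsatisfiable

1. (¬◇r → r) ∧ ¬(◇◇q → ◇q), w0
2. ¬◇r → r, w0
3. ¬(◇◇q → ◇q), w0
4. ◇◇q, w0
5. ¬◇q, w0
6. ¬q, w0
7. ◇r, w0
8. ◇q, w1
9. ¬q, w1
10. r, w2
11. ¬q, w2
12. q, w3
13. ¬q, w3
Accessibility: w0Rw0, w0Rw1, w0Rw2, w0Rw3, w1Rw1, w1Rw3, w2Rw2, w3Rw3
Branch closes: q and ¬q both at w3.
All branches of the tableau close; one closing branch shown above.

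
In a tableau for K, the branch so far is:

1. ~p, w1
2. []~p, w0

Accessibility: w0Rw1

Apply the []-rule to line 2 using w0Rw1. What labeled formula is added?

~p, w1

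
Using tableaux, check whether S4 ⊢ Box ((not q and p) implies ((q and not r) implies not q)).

Tableau for the negation not Box ((not q and p) implies ((q and not r) implies not q)):
1. not Box ((not q and p) implies ((q and not r) implies not q)), w0
2. not ((not q and p) implies ((q and not r) implies not q)), w1
3. not q and p, w1
4. not ((q and not r) implies not q), w1
5. not q, w1
6. p, w1
7. q and not r, w1
8. q, w1
Accessibility: w0Rw0, w0Rw1, w1Rw1
Branch closes: q and not q both at w1.
All branches of the negation close; one closing branch shown above.

Yes, valid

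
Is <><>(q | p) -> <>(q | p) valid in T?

No, not valid

Tableau for the negation ~(<><>(q | p) -> <>(q | p)):
1. ~(<><>(q | p) -> <>(q | p)), w0
2. <><>(q | p), w0
3. ~<>(q | p), w0
4. ~(q | p), w0
5. ~q, w0
6. ~p, w0
7. <>(q | p), w1
8. ~(q | p), w1
9. ~q, w1
10. ~p, w1
11. q | p, w2
12. p, w2
Accessibility: w0Rw0, w0Rw1, w1Rw1, w1Rw2, w2Rw2
The negation has an open branch (countermodel exists).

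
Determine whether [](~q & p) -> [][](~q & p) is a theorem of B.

No, not valid

Tableau for the negation ~([](~q & p) -> [][](~q & p)):
1. ~([](~q & p) -> [][](~q & p)), 0
2. [](~q & p), 0
3. ~[][](~q & p), 0
4. ~q & p, 0
5. ~q, 0
6. p, 0
7. ~[](~q & p), 1
8. ~q & p, 1
9. ~q, 1
10. p, 1
11. ~(~q & p), 2
12. ~p, 2
Accessibility: 0R0, 0R1, 1R0, 1R1, 1R2, 2R1, 2R2
The negation has an open branch (countermodel exists).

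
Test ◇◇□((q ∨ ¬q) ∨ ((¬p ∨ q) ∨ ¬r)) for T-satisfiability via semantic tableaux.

Satisfiable (open branch found)

1. ◇◇□((q ∨ ¬q) ∨ ((¬p ∨ q) ∨ ¬r)), w0
2. ◇□((q ∨ ¬q) ∨ ((¬p ∨ q) ∨ ¬r)), w1
3. □((q ∨ ¬q) ∨ ((¬p ∨ q) ∨ ¬r)), w2
4. (q ∨ ¬q) ∨ ((¬p ∨ q) ∨ ¬r), w2
5. (¬p ∨ q) ∨ ¬r, w2
6. ¬r, w2
Accessibility: w0Rw0, w0Rw1, w1Rw1, w1Rw2, w2Rw2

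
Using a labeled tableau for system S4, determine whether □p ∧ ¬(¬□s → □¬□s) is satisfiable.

Satisfiable (open branch found)

1. □p ∧ ¬(¬□s → □¬□s), u
2. □p, u   [∧-rule on 1]
3. ¬(¬□s → □¬□s), u   [∧-rule on 1]
4. ¬□s, u   [¬→-rule on 3]
5. ¬□¬□s, u   [¬→-rule on 3]
6. p, u   [□-rule on 2 via uRu]
7. ¬s, v   [¬□-rule on 4: fresh world v, uRv]
8. p, v   [□-rule on 2 via uRv]
9. □s, w   [¬□-rule on 5: fresh world w, uRw]
10. p, w   [□-rule on 2 via uRw]
11. s, w   [□-rule on 9 via wRw]
Accessibility: uRu, uRv, uRw, vRv, wRw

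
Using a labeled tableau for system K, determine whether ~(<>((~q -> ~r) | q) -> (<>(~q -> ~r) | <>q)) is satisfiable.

No, unsatisfiable

1. ~(<>((~q -> ~r) | q) -> (<>(~q -> ~r) | <>q)), w0
2. <>((~q -> ~r) | q), w0
3. ~(<>(~q -> ~r) | <>q), w0
4. ~<>(~q -> ~r), w0
5. ~<>q, w0
6. (~q -> ~r) | q, w1
7. ~(~q -> ~r), w1
8. ~q, w1
9. r, w1
10. ~q -> ~r, w1
11. ~r, w1
Accessibility: w0Rw1
Branch closes: r and ~r both at w1.
(One branch shown.) All branches close.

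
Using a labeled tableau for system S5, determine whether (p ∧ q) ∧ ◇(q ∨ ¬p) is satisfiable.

1. (p ∧ q) ∧ ◇(q ∨ ¬p), w0
2. p ∧ q, w0
3. ◇(q ∨ ¬p), w0
4. p, w0
5. q, w0
6. q ∨ ¬p, w1
7. ¬p, w1
Accessibility: w0Rw0, w0Rw1, w1Rw0, w1Rw1

Satisfiable (open branch found)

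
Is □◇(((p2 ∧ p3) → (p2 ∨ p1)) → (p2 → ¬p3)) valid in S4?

Not valid

Tableau for the negation ¬□◇(((p2 ∧ p3) → (p2 ∨ p1)) → (p2 → ¬p3)):
1. ¬□◇(((p2 ∧ p3) → (p2 ∨ p1)) → (p2 → ¬p3)), u
2. ¬◇(((p2 ∧ p3) → (p2 ∨ p1)) → (p2 → ¬p3)), v
3. ¬(((p2 ∧ p3) → (p2 ∨ p1)) → (p2 → ¬p3)), v
4. (p2 ∧ p3) → (p2 ∨ p1), v
5. ¬(p2 → ¬p3), v
6. p2, v
7. p3, v
8. p2 ∨ p1, v
9. p1, v
Accessibility: uRu, uRv, vRv
The negation has an open branch (countermodel exists).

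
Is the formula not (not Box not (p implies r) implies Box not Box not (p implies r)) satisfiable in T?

Satisfiable

1. not (not Box not (p implies r) implies Box not Box not (p implies r)), 0
2. not Box not (p implies r), 0
3. not Box not Box not (p implies r), 0
4. p implies r, 1
5. r, 1
6. Box not (p implies r), 2
7. not (p implies r), 2
8. p, 2
9. not r, 2
Accessibility: 0R0, 0R1, 0R2, 1R1, 2R2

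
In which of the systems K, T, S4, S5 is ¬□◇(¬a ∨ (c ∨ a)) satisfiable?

K

K-tableau for the formula:
1. ¬□◇(¬a ∨ (c ∨ a)), w0
2. ¬◇(¬a ∨ (c ∨ a)), w1   [¬□-rule on 1: fresh world w1, w0Rw1]
Accessibility: w0Rw1
Complete open branch: satisfiable in K.
T-tableau for the formula:
1. ¬□◇(¬a ∨ (c ∨ a)), w0
2. ¬◇(¬a ∨ (c ∨ a)), w1   [¬□-rule on 1: fresh world w1, w0Rw1]
3. ¬(¬a ∨ (c ∨ a)), w1   [¬◇-rule on 2 via w1Rw1]
4. a, w1   [¬∨-rule on 3]
5. ¬(c ∨ a), w1   [¬∨-rule on 3]
6. ¬c, w1   [¬∨-rule on 5]
7. ¬a, w1   [¬∨-rule on 5]
Accessibility: w0Rw0, w0Rw1, w1Rw1
Branch closes: a and ¬a both at w1.
Every branch closes (one shown): unsatisfiable in T, hence also in S4, S5 (every S4/S5-frame is a T-frame).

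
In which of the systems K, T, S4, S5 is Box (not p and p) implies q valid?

T-tableau for the negation not (Box (not p and p) implies q):
1. not (Box (not p and p) implies q), w0
2. Box (not p and p), w0
3. not q, w0
4. not p and p, w0
5. not p, w0
6. p, w0
Accessibility: w0Rw0
Branch closes: p and not p both at w0.
Every branch closes (one shown): valid in T, hence also in S4, S5 (every theorem of T is a theorem of S4 and S5).
K-tableau for the negation not (Box (not p and p) implies q):
1. not (Box (not p and p) implies q), w0
2. Box (not p and p), w0
3. not q, w0
Complete open branch: countermodel on a K-frame, so not valid in K.

T, S4, S5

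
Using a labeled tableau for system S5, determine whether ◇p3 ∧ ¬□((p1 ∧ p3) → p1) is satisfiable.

Unsatisfiable

1. ◇p3 ∧ ¬□((p1 ∧ p3) → p1), u
2. ◇p3, u
3. ¬□((p1 ∧ p3) → p1), u
4. p3, v
5. ¬((p1 ∧ p3) → p1), w
6. p1 ∧ p3, w
7. ¬p1, w
8. p1, w
9. p3, w
Accessibility: uRu, uRv, uRw, vRu, vRv, vRw, wRu, wRv, wRw
Branch closes: p1 and ¬p1 both at w.
(One branch shown.) All branches close.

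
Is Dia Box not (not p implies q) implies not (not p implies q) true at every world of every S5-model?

Valid in S5

Tableau for the negation not (Dia Box not (not p implies q) implies not (not p implies q)):
1. not (Dia Box not (not p implies q) implies not (not p implies q)), 0
2. Dia Box not (not p implies q), 0
3. not p implies q, 0
4. q, 0
5. Box not (not p implies q), 1
6. not (not p implies q), 0
7. not p, 0
8. not q, 0
Accessibility: 0R0, 0R1, 1R0, 1R1
Branch closes: q and not q both at 0.
Every branch of the negation's tableau closes; the branch above is one of them.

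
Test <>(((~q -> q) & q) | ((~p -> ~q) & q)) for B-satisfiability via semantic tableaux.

Satisfiable (open branch found)

1. <>(((~q -> q) & q) | ((~p -> ~q) & q)), 0
2. ((~q -> q) & q) | ((~p -> ~q) & q), 1
3. (~p -> ~q) & q, 1
4. ~p -> ~q, 1
5. q, 1
6. p, 1
Accessibility: 0R0, 0R1, 1R0, 1R1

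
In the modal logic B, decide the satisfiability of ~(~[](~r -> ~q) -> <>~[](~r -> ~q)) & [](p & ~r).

1. ~(~[](~r -> ~q) -> <>~[](~r -> ~q)) & [](p & ~r), w0
2. ~(~[](~r -> ~q) -> <>~[](~r -> ~q)), w0   [&-rule on 1]
3. [](p & ~r), w0   [&-rule on 1]
4. ~[](~r -> ~q), w0   [~->-rule on 2]
5. ~<>~[](~r -> ~q), w0   [~->-rule on 2]
6. p & ~r, w0   [[]-rule on 3 via w0Rw0]
7. p, w0   [&-rule on 6]
8. ~r, w0   [&-rule on 6]
9. [](~r -> ~q), w0   [~<>-rule on 5 via w0Rw0]
10. ~r -> ~q, w0   [[]-rule on 9 via w0Rw0]
11. ~q, w0   [->-rule on 10 (branches; this branch)]
12. ~(~r -> ~q), w1   [~[]-rule on 4: fresh world w1, w0Rw1]
13. ~r, w1   [~->-rule on 12]
14. q, w1   [~->-rule on 12]
15. p & ~r, w1   [[]-rule on 3 via w0Rw1]
16. p, w1   [&-rule on 15]
17. [](~r -> ~q), w1   [~<>-rule on 5 via w0Rw1]
18. ~r -> ~q, w1   [[]-rule on 9 via w0Rw1]
19. ~q, w1   [->-rule on 18 (branches; this branch)]
Accessibility: w0Rw0, w0Rw1, w1Rw0, w1Rw1
Branch closes: q and ~q both at w1.
(One branch shown.) All branches close.

Unsatisfiable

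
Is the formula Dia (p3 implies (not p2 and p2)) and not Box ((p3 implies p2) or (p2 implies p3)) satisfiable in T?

1. Dia (p3 implies (not p2 and p2)) and not Box ((p3 implies p2) or (p2 implies p3)), u
2. Dia (p3 implies (not p2 and p2)), u
3. not Box ((p3 implies p2) or (p2 implies p3)), u
4. p3 implies (not p2 and p2), v
5. not p3, v
6. not ((p3 implies p2) or (p2 implies p3)), w
7. not (p3 implies p2), w
8. not (p2 implies p3), w
9. p3, w
10. not p2, w
11. p2, w
12. not p3, w
Accessibility: uRu, uRv, uRw, vRv, wRw
Branch closes: p2 and not p2 both at w.
All branches of the tableau close; one closing branch shown above.

Unsatisfiable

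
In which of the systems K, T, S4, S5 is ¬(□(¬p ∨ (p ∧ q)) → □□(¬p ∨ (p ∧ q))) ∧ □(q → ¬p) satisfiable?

S4-tableau for the formula:
1. ¬(□(¬p ∨ (p ∧ q)) → □□(¬p ∨ (p ∧ q))) ∧ □(q → ¬p), w0
2. ¬(□(¬p ∨ (p ∧ q)) → □□(¬p ∨ (p ∧ q))), w0   [∧-rule on 1]
3. □(q → ¬p), w0   [∧-rule on 1]
4. □(¬p ∨ (p ∧ q)), w0   [¬→-rule on 2]
5. ¬□□(¬p ∨ (p ∧ q)), w0   [¬→-rule on 2]
6. q → ¬p, w0   [□-rule on 3 via w0Rw0]
7. ¬p ∨ (p ∧ q), w0   [□-rule on 4 via w0Rw0]
8. ¬p, w0   [→-rule on 6 (branches; this branch)]
9. ¬□(¬p ∨ (p ∧ q)), w1   [¬□-rule on 5: fresh world w1, w0Rw1]
10. q → ¬p, w1   [□-rule on 3 via w0Rw1]
11. ¬p ∨ (p ∧ q), w1   [□-rule on 4 via w0Rw1]
12. ¬p, w1   [→-rule on 10 (branches; this branch)]
13. ¬(¬p ∨ (p ∧ q)), w2   [¬□-rule on 9: fresh world w2, w1Rw2]
14. p, w2   [¬∨-rule on 13]
15. ¬(p ∧ q), w2   [¬∨-rule on 13]
16. q → ¬p, w2   [□-rule on 3 via w0Rw2]
17. ¬p ∨ (p ∧ q), w2   [□-rule on 4 via w0Rw2]
18. ¬q, w2   [¬∧-rule on 15 (branches; this branch)]
19. p ∧ q, w2   [∨-rule on 17 (branches; this branch)]
20. q, w2   [∧-rule on 19]
Accessibility: w0Rw0, w0Rw1, w0Rw2, w1Rw1, w1Rw2, w2Rw2
Branch closes: q and ¬q both at w2.
Every branch closes (one shown): unsatisfiable in S4, hence also in S5 (every S5-frame is an S4-frame).
T-tableau for the formula:
1. ¬(□(¬p ∨ (p ∧ q)) → □□(¬p ∨ (p ∧ q))) ∧ □(q → ¬p), w0
2. ¬(□(¬p ∨ (p ∧ q)) → □□(¬p ∨ (p ∧ q))), w0   [∧-rule on 1]
3. □(q → ¬p), w0   [∧-rule on 1]
4. □(¬p ∨ (p ∧ q)), w0   [¬→-rule on 2]
5. ¬□□(¬p ∨ (p ∧ q)), w0   [¬→-rule on 2]
6. q → ¬p, w0   [□-rule on 3 via w0Rw0]
7. ¬p ∨ (p ∧ q), w0   [□-rule on 4 via w0Rw0]
8. ¬p, w0   [→-rule on 6 (branches; this branch)]
9. ¬□(¬p ∨ (p ∧ q)), w1   [¬□-rule on 5: fresh world w1, w0Rw1]
10. q → ¬p, w1   [□-rule on 3 via w0Rw1]
11. ¬p ∨ (p ∧ q), w1   [□-rule on 4 via w0Rw1]
12. ¬p, w1   [→-rule on 10 (branches; this branch)]
13. ¬(¬p ∨ (p ∧ q)), w2   [¬□-rule on 9: fresh world w2, w1Rw2]
14. p, w2   [¬∨-rule on 13]
15. ¬(p ∧ q), w2   [¬∨-rule on 13]
16. ¬q, w2   [¬∧-rule on 15 (branches; this branch)]
Accessibility: w0Rw0, w0Rw1, w1Rw1, w1Rw2, w2Rw2
Complete open branch: satisfiable in T, hence also in K (this T-model is also a K-model).

K, T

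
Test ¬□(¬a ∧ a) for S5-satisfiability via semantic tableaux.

Yes, satisfiable

1. ¬□(¬a ∧ a), u
2. ¬(¬a ∧ a), v   [¬□-rule on 1: fresh world v, uRv]
3. ¬a, v   [¬∧-rule on 2 (branches; this branch)]
Accessibility: uRu, uRv, vRu, vRv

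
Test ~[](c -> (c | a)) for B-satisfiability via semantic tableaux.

No, unsatisfiable

1. ~[](c -> (c | a)), 0
2. ~(c -> (c | a)), 1   [~[]-rule on 1: fresh world 1, 0R1]
3. c, 1   [~->-rule on 2]
4. ~(c | a), 1   [~->-rule on 2]
5. ~c, 1   [~|-rule on 4]
6. ~a, 1   [~|-rule on 4]
Accessibility: 0R0, 0R1, 1R0, 1R1
Branch closes: c and ~c both at 1.
(One branch shown.) All branches close.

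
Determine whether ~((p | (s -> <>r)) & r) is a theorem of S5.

Tableau for the negation (p | (s -> <>r)) & r:
1. (p | (s -> <>r)) & r, u
2. p | (s -> <>r), u   [&-rule on 1]
3. r, u   [&-rule on 1]
4. s -> <>r, u   [|-rule on 2 (branches; this branch)]
5. <>r, u   [->-rule on 4 (branches; this branch)]
6. r, v   [<>-rule on 5: fresh world v, uRv]
Accessibility: uRu, uRv, vRu, vRv
The negation has an open branch (countermodel exists).

Not valid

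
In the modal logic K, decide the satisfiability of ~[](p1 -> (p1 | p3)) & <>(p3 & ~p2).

No, unsatisfiable

1. ~[](p1 -> (p1 | p3)) & <>(p3 & ~p2), w0
2. ~[](p1 -> (p1 | p3)), w0   [&-rule on 1]
3. <>(p3 & ~p2), w0   [&-rule on 1]
4. ~(p1 -> (p1 | p3)), w1   [~[]-rule on 2: fresh world w1, w0Rw1]
5. p1, w1   [~->-rule on 4]
6. ~(p1 | p3), w1   [~->-rule on 4]
7. ~p1, w1   [~|-rule on 6]
8. ~p3, w1   [~|-rule on 6]
Accessibility: w0Rw1
Branch closes: p1 and ~p1 both at w1.
All branches of the tableau close; one closing branch shown above.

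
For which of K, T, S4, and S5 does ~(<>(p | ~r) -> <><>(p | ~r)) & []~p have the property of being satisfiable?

T-tableau for the formula:
1. ~(<>(p | ~r) -> <><>(p | ~r)) & []~p, w0
2. ~(<>(p | ~r) -> <><>(p | ~r)), w0
3. []~p, w0
4. <>(p | ~r), w0
5. ~<><>(p | ~r), w0
6. ~p, w0
7. ~<>(p | ~r), w0
8. ~(p | ~r), w0
9. r, w0
10. p | ~r, w1
11. ~p, w1
12. ~<>(p | ~r), w1
13. ~(p | ~r), w1
14. r, w1
15. ~r, w1
Accessibility: w0Rw0, w0Rw1, w1Rw1
Branch closes: r and ~r both at w1.
Every branch closes (one shown): unsatisfiable in T, hence also in S4, S5 (every S4/S5-frame is a T-frame).
K-tableau for the formula:
1. ~(<>(p | ~r) -> <><>(p | ~r)) & []~p, w0
2. ~(<>(p | ~r) -> <><>(p | ~r)), w0
3. []~p, w0
4. <>(p | ~r), w0
5. ~<><>(p | ~r), w0
6. p | ~r, w1
7. ~p, w1
8. ~<>(p | ~r), w1
9. ~r, w1
Accessibility: w0Rw1
Complete open branch: satisfiable in K.

K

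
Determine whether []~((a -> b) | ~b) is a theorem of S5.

No, not valid

Tableau for the negation ~[]~((a -> b) | ~b):
1. ~[]~((a -> b) | ~b), 0
2. (a -> b) | ~b, 1   [~[]-rule on 1: fresh world 1, 0R1]
3. ~b, 1   [|-rule on 2 (branches; this branch)]
Accessibility: 0R0, 0R1, 1R0, 1R1
The negation has an open branch (countermodel exists).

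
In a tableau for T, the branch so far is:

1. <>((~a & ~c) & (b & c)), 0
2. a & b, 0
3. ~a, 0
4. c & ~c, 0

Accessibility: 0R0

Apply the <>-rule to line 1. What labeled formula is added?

a fresh world 1 with 0R1, and (~a & ~c) & (b & c) at 1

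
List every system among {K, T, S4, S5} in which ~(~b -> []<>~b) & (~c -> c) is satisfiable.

K, T, S4

S4-tableau for the formula:
1. ~(~b -> []<>~b) & (~c -> c), 0
2. ~(~b -> []<>~b), 0
3. ~c -> c, 0
4. ~b, 0
5. ~[]<>~b, 0
6. c, 0
7. ~<>~b, 1
8. b, 1
Accessibility: 0R0, 0R1, 1R1
Complete open branch: satisfiable in S4, hence also in K, T (this S4-model is also a K-model and a T-model).
S5-tableau for the formula:
1. ~(~b -> []<>~b) & (~c -> c), 0
2. ~(~b -> []<>~b), 0
3. ~c -> c, 0
4. ~b, 0
5. ~[]<>~b, 0
6. c, 0
7. ~<>~b, 1
8. b, 0
Accessibility: 0R0, 0R1, 1R0, 1R1
Branch closes: b and ~b both at 0.
Every branch closes (one shown): unsatisfiable in S5.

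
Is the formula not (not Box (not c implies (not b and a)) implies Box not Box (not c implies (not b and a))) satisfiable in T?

1. not (not Box (not c implies (not b and a)) implies Box not Box (not c implies (not b and a))), w0
2. not Box (not c implies (not b and a)), w0   [neg-implies-rule on 1]
3. not Box not Box (not c implies (not b and a)), w0   [neg-implies-rule on 1]
4. not (not c implies (not b and a)), w1   [neg-Box-rule on 2: fresh world w1, w0Rw1]
5. not c, w1   [neg-implies-rule on 4]
6. not (not b and a), w1   [neg-implies-rule on 4]
7. not a, w1   [neg-and-rule on 6 (branches; this branch)]
8. Box (not c implies (not b and a)), w2   [neg-Box-rule on 3: fresh world w2, w0Rw2]
9. not c implies (not b and a), w2   [Box-rule on 8 via w2Rw2]
10. not b and a, w2   [implies-rule on 9 (branches; this branch)]
11. not b, w2   [and-rule on 10]
12. a, w2   [and-rule on 10]
Accessibility: w0Rw0, w0Rw1, w0Rw2, w1Rw1, w2Rw2

Satisfiable (open branch found)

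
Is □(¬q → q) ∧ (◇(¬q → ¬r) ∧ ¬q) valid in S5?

Tableau for the negation ¬(□(¬q → q) ∧ (◇(¬q → ¬r) ∧ ¬q)):
1. ¬(□(¬q → q) ∧ (◇(¬q → ¬r) ∧ ¬q)), w0
2. ¬(◇(¬q → ¬r) ∧ ¬q), w0
3. q, w0
Accessibility: w0Rw0
The negation has an open branch (countermodel exists).

Not valid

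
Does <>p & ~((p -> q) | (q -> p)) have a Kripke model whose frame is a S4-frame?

1. <>p & ~((p -> q) | (q -> p)), w0
2. <>p, w0   [&-rule on 1]
3. ~((p -> q) | (q -> p)), w0   [&-rule on 1]
4. ~(p -> q), w0   [~|-rule on 3]
5. ~(q -> p), w0   [~|-rule on 3]
6. p, w0   [~->-rule on 4]
7. ~q, w0   [~->-rule on 4]
8. q, w0   [~->-rule on 5]
9. ~p, w0   [~->-rule on 5]
Accessibility: w0Rw0
Branch closes: q and ~q both at w0.
(One branch shown.) All branches close.

No, unsatisfiable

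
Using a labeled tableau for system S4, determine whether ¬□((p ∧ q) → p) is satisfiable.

Unsatisfiable

1. ¬□((p ∧ q) → p), w0
2. ¬((p ∧ q) → p), w1
3. p ∧ q, w1
4. ¬p, w1
5. p, w1
6. q, w1
Accessibility: w0Rw0, w0Rw1, w1Rw1
Branch closes: p and ¬p both at w1.
Every branch closes; the branch above is one of them.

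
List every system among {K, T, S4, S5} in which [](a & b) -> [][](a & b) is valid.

S4, S5

T-tableau for the negation ~([](a & b) -> [][](a & b)):
1. ~([](a & b) -> [][](a & b)), u
2. [](a & b), u   [~->-rule on 1]
3. ~[][](a & b), u   [~->-rule on 1]
4. a & b, u   [[]-rule on 2 via uRu]
5. a, u   [&-rule on 4]
6. b, u   [&-rule on 4]
7. ~[](a & b), v   [~[]-rule on 3: fresh world v, uRv]
8. a & b, v   [[]-rule on 2 via uRv]
9. a, v   [&-rule on 8]
10. b, v   [&-rule on 8]
11. ~(a & b), w   [~[]-rule on 7: fresh world w, vRw]
12. ~b, w   [~&-rule on 11 (branches; this branch)]
Accessibility: uRu, uRv, vRv, vRw, wRw
Complete open branch: countermodel on a T-frame, so not valid in T, nor in K (the same frame is also a K-frame).
S4-tableau for the negation ~([](a & b) -> [][](a & b)):
1. ~([](a & b) -> [][](a & b)), u
2. [](a & b), u   [~->-rule on 1]
3. ~[][](a & b), u   [~->-rule on 1]
4. a & b, u   [[]-rule on 2 via uRu]
5. a, u   [&-rule on 4]
6. b, u   [&-rule on 4]
7. ~[](a & b), v   [~[]-rule on 3: fresh world v, uRv]
8. a & b, v   [[]-rule on 2 via uRv]
9. a, v   [&-rule on 8]
10. b, v   [&-rule on 8]
11. ~(a & b), w   [~[]-rule on 7: fresh world w, vRw]
12. a & b, w   [[]-rule on 2 via uRw]
13. a, w   [&-rule on 12]
14. b, w   [&-rule on 12]
15. ~b, w   [~&-rule on 11 (branches; this branch)]
Accessibility: uRu, uRv, uRw, vRv, vRw, wRw
Branch closes: b and ~b both at w.
Every branch closes (one shown): valid in S4, hence also in S5 (every theorem of S4 is a theorem of S5).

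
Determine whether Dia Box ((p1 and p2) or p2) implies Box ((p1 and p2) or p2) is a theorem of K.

No, not valid

Tableau for the negation not (Dia Box ((p1 and p2) or p2) implies Box ((p1 and p2) or p2)):
1. not (Dia Box ((p1 and p2) or p2) implies Box ((p1 and p2) or p2)), w0
2. Dia Box ((p1 and p2) or p2), w0   [neg-implies-rule on 1]
3. not Box ((p1 and p2) or p2), w0   [neg-implies-rule on 1]
4. Box ((p1 and p2) or p2), w1   [Dia-rule on 2: fresh world w1, w0Rw1]
5. not ((p1 and p2) or p2), w2   [neg-Box-rule on 3: fresh world w2, w0Rw2]
6. not (p1 and p2), w2   [neg-or-rule on 5]
7. not p2, w2   [neg-or-rule on 5]
Accessibility: w0Rw1, w0Rw2
The negation has an open branch (countermodel exists).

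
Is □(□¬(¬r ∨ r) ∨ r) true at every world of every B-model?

No, not valid

Tableau for the negation ¬□(□¬(¬r ∨ r) ∨ r):
1. ¬□(□¬(¬r ∨ r) ∨ r), w0
2. ¬(□¬(¬r ∨ r) ∨ r), w1
3. ¬□¬(¬r ∨ r), w1
4. ¬r, w1
5. ¬r ∨ r, w2
6. r, w2
Accessibility: w0Rw0, w0Rw1, w1Rw0, w1Rw1, w1Rw2, w2Rw1, w2Rw2
The negation has an open branch (countermodel exists).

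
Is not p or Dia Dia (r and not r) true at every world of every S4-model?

Invalid (countermodel exists)

Tableau for the negation not (not p or Dia Dia (r and not r)):
1. not (not p or Dia Dia (r and not r)), w0
2. p, w0
3. not Dia Dia (r and not r), w0
4. not Dia (r and not r), w0
5. not (r and not r), w0
6. r, w0
Accessibility: w0Rw0
The negation has an open branch (countermodel exists).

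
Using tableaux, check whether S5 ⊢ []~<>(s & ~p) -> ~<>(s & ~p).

Yes, valid

Tableau for the negation ~([]~<>(s & ~p) -> ~<>(s & ~p)):
1. ~([]~<>(s & ~p) -> ~<>(s & ~p)), 0
2. []~<>(s & ~p), 0
3. <>(s & ~p), 0
4. ~<>(s & ~p), 0
5. ~(s & ~p), 0
6. p, 0
7. s & ~p, 1
8. s, 1
9. ~p, 1
10. ~<>(s & ~p), 1
11. ~(s & ~p), 1
12. p, 1
Accessibility: 0R0, 0R1, 1R0, 1R1
Branch closes: p and ~p both at 1.
All branches of the negation close; one closing branch shown above.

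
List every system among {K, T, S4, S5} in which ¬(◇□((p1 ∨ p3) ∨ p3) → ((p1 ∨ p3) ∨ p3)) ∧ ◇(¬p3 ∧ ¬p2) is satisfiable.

S4-tableau for the formula:
1. ¬(◇□((p1 ∨ p3) ∨ p3) → ((p1 ∨ p3) ∨ p3)) ∧ ◇(¬p3 ∧ ¬p2), u
2. ¬(◇□((p1 ∨ p3) ∨ p3) → ((p1 ∨ p3) ∨ p3)), u
3. ◇(¬p3 ∧ ¬p2), u
4. ◇□((p1 ∨ p3) ∨ p3), u
5. ¬((p1 ∨ p3) ∨ p3), u
6. ¬(p1 ∨ p3), u
7. ¬p3, u
8. ¬p1, u
9. ¬p3 ∧ ¬p2, v
10. ¬p3, v
11. ¬p2, v
12. □((p1 ∨ p3) ∨ p3), w
13. (p1 ∨ p3) ∨ p3, w
14. p3, w
Accessibility: uRu, uRv, uRw, vRv, wRw
Complete open branch: satisfiable in S4, hence also in K, T (this S4-model is also a K-model and a T-model).
S5-tableau for the formula:
1. ¬(◇□((p1 ∨ p3) ∨ p3) → ((p1 ∨ p3) ∨ p3)) ∧ ◇(¬p3 ∧ ¬p2), u
2. ¬(◇□((p1 ∨ p3) ∨ p3) → ((p1 ∨ p3) ∨ p3)), u
3. ◇(¬p3 ∧ ¬p2), u
4. ◇□((p1 ∨ p3) ∨ p3), u
5. ¬((p1 ∨ p3) ∨ p3), u
6. ¬(p1 ∨ p3), u
7. ¬p3, u
8. ¬p1, u
9. ¬p3 ∧ ¬p2, v
10. ¬p3, v
11. ¬p2, v
12. □((p1 ∨ p3) ∨ p3), w
13. (p1 ∨ p3) ∨ p3, u
14. (p1 ∨ p3) ∨ p3, v
15. (p1 ∨ p3) ∨ p3, w
16. p1 ∨ p3, u
17. p1 ∨ p3, v
18. p3, w
19. p3, u
Accessibility: uRu, uRv, uRw, vRu, vRv, vRw, wRu, wRv, wRw
Branch closes: p3 and ¬p3 both at u.
Every branch closes (one shown): unsatisfiable in S5.

K, T, S4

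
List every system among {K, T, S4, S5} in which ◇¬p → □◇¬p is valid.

S5-tableau for the negation ¬(◇¬p → □◇¬p):
1. ¬(◇¬p → □◇¬p), 0
2. ◇¬p, 0
3. ¬□◇¬p, 0
4. ¬p, 1
5. ¬◇¬p, 2
6. p, 0
7. p, 1
Accessibility: 0R0, 0R1, 0R2, 1R0, 1R1, 1R2, 2R0, 2R1, 2R2
Branch closes: p and ¬p both at 1.
Every branch closes (one shown): valid in S5.
S4-tableau for the negation ¬(◇¬p → □◇¬p):
1. ¬(◇¬p → □◇¬p), 0
2. ◇¬p, 0
3. ¬□◇¬p, 0
4. ¬p, 1
5. ¬◇¬p, 2
6. p, 2
Accessibility: 0R0, 0R1, 0R2, 1R1, 2R2
Complete open branch: countermodel on an S4-frame, so not valid in S4, nor in K, T (the same frame is also a K-frame and a T-frame).

S5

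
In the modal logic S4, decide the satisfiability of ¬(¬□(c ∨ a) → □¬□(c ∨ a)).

1. ¬(¬□(c ∨ a) → □¬□(c ∨ a)), w0
2. ¬□(c ∨ a), w0   [¬→-rule on 1]
3. ¬□¬□(c ∨ a), w0   [¬→-rule on 1]
4. ¬(c ∨ a), w1   [¬□-rule on 2: fresh world w1, w0Rw1]
5. ¬c, w1   [¬∨-rule on 4]
6. ¬a, w1   [¬∨-rule on 4]
7. □(c ∨ a), w2   [¬□-rule on 3: fresh world w2, w0Rw2]
8. c ∨ a, w2   [□-rule on 7 via w2Rw2]
9. a, w2   [∨-rule on 8 (branches; this branch)]
Accessibility: w0Rw0, w0Rw1, w0Rw2, w1Rw1, w2Rw2

Yes, satisfiable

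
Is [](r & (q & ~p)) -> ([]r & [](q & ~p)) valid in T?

Valid in T

Tableau for the negation ~([](r & (q & ~p)) -> ([]r & [](q & ~p))):
1. ~([](r & (q & ~p)) -> ([]r & [](q & ~p))), w0
2. [](r & (q & ~p)), w0
3. ~([]r & [](q & ~p)), w0
4. r & (q & ~p), w0
5. r, w0
6. q & ~p, w0
7. q, w0
8. ~p, w0
9. ~[](q & ~p), w0
10. ~(q & ~p), w1
11. r & (q & ~p), w1
12. r, w1
13. q & ~p, w1
14. q, w1
15. ~p, w1
16. p, w1
Accessibility: w0Rw0, w0Rw1, w1Rw1
Branch closes: p and ~p both at w1.
Every branch of the negation's tableau closes; the branch above is one of them.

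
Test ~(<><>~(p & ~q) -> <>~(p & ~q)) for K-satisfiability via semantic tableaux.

1. ~(<><>~(p & ~q) -> <>~(p & ~q)), 0
2. <><>~(p & ~q), 0
3. ~<>~(p & ~q), 0
4. <>~(p & ~q), 1
5. p & ~q, 1
6. p, 1
7. ~q, 1
8. ~(p & ~q), 2
9. q, 2
Accessibility: 0R1, 1R2

Yes, satisfiable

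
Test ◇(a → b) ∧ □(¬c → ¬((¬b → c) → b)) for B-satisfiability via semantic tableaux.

Yes, satisfiable

1. ◇(a → b) ∧ □(¬c → ¬((¬b → c) → b)), u
2. ◇(a → b), u
3. □(¬c → ¬((¬b → c) → b)), u
4. ¬c → ¬((¬b → c) → b), u
5. ¬((¬b → c) → b), u
6. ¬b → c, u
7. ¬b, u
8. c, u
9. a → b, v
10. ¬c → ¬((¬b → c) → b), v
11. b, v
12. c, v
Accessibility: uRu, uRv, vRu, vRv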